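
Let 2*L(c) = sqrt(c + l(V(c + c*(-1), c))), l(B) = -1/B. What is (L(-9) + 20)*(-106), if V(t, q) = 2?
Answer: -2120 - 53*I*sqrt(38)/2 ≈ -2120.0 - 163.36*I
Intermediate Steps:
L(c) = sqrt(-1/2 + c)/2 (L(c) = sqrt(c - 1/2)/2 = sqrt(-1/2 + c)/2)
(L(-9) + 20)*(-106) = (sqrt(-2 + 4*(-9))/4 + 20)*(-106) = (sqrt(-2 - 36)/4 + 20)*(-106) = (sqrt(-38)/4 + 20)*(-106) = ((I*sqrt(38))/4 + 20)*(-106) = (I*sqrt(38)/4 + 20)*(-106) = (20 + I*sqrt(38)/4)*(-106) = -2120 - 53*I*sqrt(38)/2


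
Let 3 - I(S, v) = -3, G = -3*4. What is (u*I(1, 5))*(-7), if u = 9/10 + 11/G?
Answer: 7/10 ≈ 0.70000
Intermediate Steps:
G = -12
I(S, v) = 6 (I(S, v) = 3 - 1*(-3) = 3 + 3 = 6)
u = -1/60 (u = 9/10 + 11/(-12) = 9*(⅒) + 11*(-1/12) = 9/10 - 11/12 = -1/60 ≈ -0.016667)
(u*I(1, 5))*(-7) = -1/60*6*(-7) = -⅒*(-7) = 7/10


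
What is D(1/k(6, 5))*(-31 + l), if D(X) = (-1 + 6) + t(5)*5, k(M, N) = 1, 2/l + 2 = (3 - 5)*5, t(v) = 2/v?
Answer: -1309/6 ≈ -218.17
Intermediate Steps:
l = -1/6 (l = 2/(-2 + (3 - 5)*5) = 2/(-2 - 2*5) = 2/(-2 - 10) = 2/(-12) = 2*(-1/12) = -1/6 ≈ -0.16667)
D(X) = 7 (D(X) = (-1 + 6) + (2/5)*5 = 5 + (2*(1/5))*5 = 5 + (2/5)*5 = 5 + 2 = 7)
D(1/k(6, 5))*(-31 + l) = 7*(-31 - 1/6) = 7*(-187/6) = -1309/6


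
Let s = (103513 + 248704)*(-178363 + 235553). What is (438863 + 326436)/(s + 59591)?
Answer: 765299/20143349821 ≈ 3.7993e-5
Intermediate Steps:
s = 20143290230 (s = 352217*57190 = 20143290230)
(438863 + 326436)/(s + 59591) = (438863 + 326436)/(20143290230 + 59591) = 765299/20143349821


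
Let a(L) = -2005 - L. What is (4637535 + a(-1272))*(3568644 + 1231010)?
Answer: 22255045266508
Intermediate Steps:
(4637535 + a(-1272))*(3568644 + 1231010) = (4637535 + (-2005 - 1*(-1272)))*(3568644 + 1231010) = (4637535 + (-2005 + 1272))*4799654 = (4637535 - 733)*4799654 = 4636802*4799654 = 22255045266508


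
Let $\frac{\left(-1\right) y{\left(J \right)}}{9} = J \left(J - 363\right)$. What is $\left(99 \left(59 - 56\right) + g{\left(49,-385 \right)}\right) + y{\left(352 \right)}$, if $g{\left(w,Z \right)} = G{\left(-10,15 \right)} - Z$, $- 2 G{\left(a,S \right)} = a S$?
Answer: $35605$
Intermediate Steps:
$G{\left(a,S \right)} = - \frac{S a}{2}$ ($G{\left(a,S \right)} = - \frac{a S}{2} = - \frac{S a}{2}$)
$g{\left(w,Z \right)} = 75 - Z$ ($g{\left(w,Z \right)} = \left(- \frac{1}{2}\right) 15 \left(-10\right) - Z = 75 - Z$)
$y{\left(J \right)} = - 9 J \left(-363 + J\right)$ ($y{\left(J \right)} = - 9 J \left(J - 363\right) = - 9 J \left(-363 + J\right)$)
$\left(99 \left(59 - 56\right) + g{\left(49,-385 \right)}\right) + y{\left(352 \right)} = \left(99 \left(59 - 56\right) + \left(75 - -385\right)\right) + 9 \cdot 352 \left(363 - 352\right) = \left(99 \cdot 3 + \left(75 + 385\right)\right) + 9 \cdot 352 \left(363 - 352\right) = \left(297 + 460\right) + 9 \cdot 352 \cdot 11 = 757 + 34848 = 35605$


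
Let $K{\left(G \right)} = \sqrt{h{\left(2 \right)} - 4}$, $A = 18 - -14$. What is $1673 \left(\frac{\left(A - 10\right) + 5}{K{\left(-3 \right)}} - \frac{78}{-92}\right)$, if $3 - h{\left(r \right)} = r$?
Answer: $\frac{65247}{46} - 15057 i \sqrt{3} \approx 1418.4 - 26080.0 i$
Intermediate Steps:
$h{\left(r \right)} = 3 - r$
$A = 32$ ($A = 18 + 14 = 32$)
$K{\left(G \right)} = i \sqrt{3}$ ($K{\left(G \right)} = \sqrt{\left(3 - 2\right) - 4} = \sqrt{1 - 4} = \sqrt{-3} = i \sqrt{3}$)
$1673 \left(\frac{\left(A - 10\right) + 5}{K{\left(-3 \right)}} - \frac{78}{-92}\right) = 1673 \left(\frac{\left(32 - 10\right) + 5}{i \sqrt{3}} - \frac{78}{-92}\right) = 1673 \left(\left(22 + 5\right) \left(- \frac{i \sqrt{3}}{3}\right) - - \frac{39}{46}\right) = 1673 \left(27 \left(- \frac{i \sqrt{3}}{3}\right) + \frac{39}{46}\right) = 1673 \left(- 9 i \sqrt{3} + \frac{39}{46}\right) = 1673 \left(\frac{39}{46} - 9 i \sqrt{3}\right) = \frac{65247}{46} - 15057 i \sqrt{3}$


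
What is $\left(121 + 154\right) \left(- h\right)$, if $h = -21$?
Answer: $5775$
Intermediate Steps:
$\left(121 + 154\right) \left(- h\right) = \left(121 + 154\right) \left(\left(-1\right) \left(-21\right)\right) = 275 \cdot 21 = 5775$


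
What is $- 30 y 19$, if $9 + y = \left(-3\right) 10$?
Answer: $22230$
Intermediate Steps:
$y = -39$ ($y = -9 - 30 = -39$)
$- 30 y 19 = \left(-30\right) \left(-39\right) 19 = 1170 \cdot 19 = 22230$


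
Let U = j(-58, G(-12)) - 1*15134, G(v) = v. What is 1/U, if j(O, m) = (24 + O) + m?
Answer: -1/15180 ≈ -6.5876e-5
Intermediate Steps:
j(O, m) = 24 + O + m
U = -15180 (U = (24 - 58 - 12) - 1*15134 = -46 - 15134 = -15180)
1/U = 1/(-15180) = -1/15180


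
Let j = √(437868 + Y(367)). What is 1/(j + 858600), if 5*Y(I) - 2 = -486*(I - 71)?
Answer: 2146500/1842983877257 - √10227430/3685967754514 ≈ 1.1638e-6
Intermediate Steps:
Y(I) = 34508/5 - 486*I/5 (Y(I) = ⅖ + (-486*(I - 71))/5 = ⅖ + (-486*(-71 + I))/5 = ⅖ + (34506 - 486*I)/5 = ⅖ + (34506/5 - 486*I/5) = 34508/5 - 486*I/5)
j = √10227430/5 (j = √(437868 + (34508/5 - 486/5*367)) = √(437868 + (34508/5 - 178362/5)) = √(437868 - 143854/5) = √(2045486/5) = √10227430/5 ≈ 639.61)
1/(j + 858600) = 1/(√10227430/5 + 858600) = 1/(858600 + √10227430/5)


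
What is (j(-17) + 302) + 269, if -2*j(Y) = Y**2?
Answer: 853/2 ≈ 426.50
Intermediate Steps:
j(Y) = -Y**2/2
(j(-17) + 302) + 269 = (-1/2*(-17)**2 + 302) + 269 = (-1/2*289 + 302) + 269 = (-289/2 + 302) + 269 = 315/2 + 269 = 853/2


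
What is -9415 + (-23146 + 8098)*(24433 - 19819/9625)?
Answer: -321690436733/875 ≈ -3.6765e+8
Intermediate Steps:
-9415 + (-23146 + 8098)*(24433 - 19819/9625) = -9415 - 15048*(24433 - 19819*1/9625) = -9415 - 15048*(24433 - 19819/9625) = -9415 - 15048*235147806/9625 = -9415 - 321682198608/875 = -321690436733/875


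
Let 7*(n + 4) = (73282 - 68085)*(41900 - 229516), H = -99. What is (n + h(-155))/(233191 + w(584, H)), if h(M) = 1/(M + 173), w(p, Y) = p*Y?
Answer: -17550726833/22097250 ≈ -794.25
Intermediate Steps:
w(p, Y) = Y*p
n = -975040380/7 (n = -4 + ((73282 - 68085)*(41900 - 229516))/7 = -4 + (5197*(-187616))/7 = -4 + (⅐)*(-975040352) = -4 - 975040352/7 = -975040380/7 ≈ -1.3929e+8)
h(M) = 1/(173 + M)
(n + h(-155))/(233191 + w(584, H)) = (-975040380/7 + 1/(173 - 155))/(233191 - 99*584) = (-975040380/7 + 1/18)/(233191 - 57816) = (-975040380/7 + 1/18)/175375 = -17550726833/126*1/175375 = -17550726833/22097250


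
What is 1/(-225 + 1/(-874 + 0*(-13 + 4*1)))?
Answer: -874/196651 ≈ -0.0044444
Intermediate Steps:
1/(-225 + 1/(-874 + 0*(-13 + 4*1))) = 1/(-225 + 1/(-874 + 0*(-13 + 4))) = 1/(-225 + 1/(-874 + 0*(-9))) = 1/(-225 + 1/(-874 + 0)) = 1/(-225 + 1/(-874)) = 1/(-225 - 1/874) = 1/(-196651/874) = -874/196651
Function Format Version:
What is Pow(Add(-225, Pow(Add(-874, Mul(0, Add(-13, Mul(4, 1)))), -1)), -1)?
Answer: Rational(-874, 196651) ≈ -0.0044444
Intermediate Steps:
Pow(Add(-225, Pow(Add(-874, Mul(0, Add(-13, Mul(4, 1)))), -1)), -1) = Pow(Add(-225, Pow(Add(-874, Mul(0, Add(-13, 4))), -1)), -1) = Pow(Add(-225, Pow(Add(-874, Mul(0, -9)), -1)), -1) = Pow(Add(-225, Pow(Add(-874, 0), -1)), -1) = Pow(Add(-225, Pow(-874, -1)), -1) = Pow(Add(-225, Rational(-1, 874)), -1) = Pow(Rational(-196651, 874), -1) = Rational(-874, 196651)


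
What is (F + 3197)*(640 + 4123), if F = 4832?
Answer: 38242127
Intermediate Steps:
(F + 3197)*(640 + 4123) = (4832 + 3197)*(640 + 4123) = 8029*4763 = 38242127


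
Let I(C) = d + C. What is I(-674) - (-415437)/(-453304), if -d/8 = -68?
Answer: -59344957/453304 ≈ -130.92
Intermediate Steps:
d = 544 (d = -8*(-68) = 544)
I(C) = 544 + C
I(-674) - (-415437)/(-453304) = (544 - 674) - (-415437)/(-453304) = -130 - (-415437)*(-1)/453304 = -130 - 1*415437/453304 = -130 - 415437/453304 = -59344957/453304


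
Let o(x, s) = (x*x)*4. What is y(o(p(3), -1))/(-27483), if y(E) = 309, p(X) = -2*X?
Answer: -103/9161 ≈ -0.011243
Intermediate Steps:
o(x, s) = 4*x² (o(x, s) = x²*4 = 4*x²)
y(o(p(3), -1))/(-27483) = 309/(-27483) = 309*(-1/27483) = -103/9161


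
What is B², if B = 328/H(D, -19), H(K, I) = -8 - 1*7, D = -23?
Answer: 107584/225 ≈ 478.15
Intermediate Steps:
H(K, I) = -15 (H(K, I) = -8 - 7 = -15)
B = -328/15 (B = 328/(-15) = 328*(-1/15) = -328/15 ≈ -21.867)
B² = (-328/15)² = 107584/225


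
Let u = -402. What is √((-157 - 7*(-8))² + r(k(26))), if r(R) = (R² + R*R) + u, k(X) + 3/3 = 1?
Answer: √9799 ≈ 98.990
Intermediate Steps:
k(X) = 0 (k(X) = -1 + 1 = 0)
r(R) = -402 + 2*R² (r(R) = (R² + R*R) - 402 = (R² + R²) - 402 = 2*R² - 402 = -402 + 2*R²)
√((-157 - 7*(-8))² + r(k(26))) = √((-157 - 7*(-8))² + (-402 + 2*0²)) = √((-157 + 56)² + (-402 + 2*0)) = √((-101)² + (-402 + 0)) = √(10201 - 402) = √9799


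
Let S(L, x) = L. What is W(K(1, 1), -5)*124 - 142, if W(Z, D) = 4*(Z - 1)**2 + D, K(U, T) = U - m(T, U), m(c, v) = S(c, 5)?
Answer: -266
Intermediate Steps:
m(c, v) = c
K(U, T) = U - T
W(Z, D) = D + 4*(-1 + Z)**2 (W(Z, D) = 4*(-1 + Z)**2 + D = D + 4*(-1 + Z)**2)
W(K(1, 1), -5)*124 - 142 = (-5 + 4*(-1 + (1 - 1*1))**2)*124 - 142 = (-5 + 4*(-1 + (1 - 1))**2)*124 - 142 = (-5 + 4*(-1 + 0)**2)*124 - 142 = (-5 + 4*(-1)**2)*124 - 142 = (-5 + 4*1)*124 - 142 = (-5 + 4)*124 - 142 = -1*124 - 142 = -124 - 142 = -266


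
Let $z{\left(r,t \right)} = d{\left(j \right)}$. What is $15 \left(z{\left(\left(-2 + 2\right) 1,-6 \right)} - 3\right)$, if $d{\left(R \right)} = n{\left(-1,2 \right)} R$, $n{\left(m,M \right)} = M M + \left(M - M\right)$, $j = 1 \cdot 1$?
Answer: $15$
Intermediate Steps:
$j = 1$
$n{\left(m,M \right)} = M^{2}$ ($n{\left(m,M \right)} = M^{2} + 0 = M^{2}$)
$d{\left(R \right)} = 4 R$ ($d{\left(R \right)} = 2^{2} R = 4 R$)
$z{\left(r,t \right)} = 4$ ($z{\left(r,t \right)} = 4 \cdot 1 = 4$)
$15 \left(z{\left(\left(-2 + 2\right) 1,-6 \right)} - 3\right) = 15 \left(4 - 3\right) = 15 \cdot 1 = 15$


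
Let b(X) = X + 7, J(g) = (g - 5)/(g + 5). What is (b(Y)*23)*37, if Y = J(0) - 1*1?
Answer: 4255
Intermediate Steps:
J(g) = (-5 + g)/(5 + g)
Y = -2 (Y = (-5 + 0)/(5 + 0) - 1*1 = -5/5 - 1 = (⅕)*(-5) - 1 = -1 - 1 = -2)
b(X) = 7 + X
(b(Y)*23)*37 = ((7 - 2)*23)*37 = (5*23)*37 = 115*37 = 4255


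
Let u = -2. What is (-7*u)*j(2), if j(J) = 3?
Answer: 42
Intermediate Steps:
(-7*u)*j(2) = -7*(-2)*3 = 14*3 = 42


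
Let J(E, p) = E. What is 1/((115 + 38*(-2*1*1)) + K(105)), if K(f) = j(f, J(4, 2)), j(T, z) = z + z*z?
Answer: 1/59 ≈ 0.016949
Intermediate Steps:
j(T, z) = z + z²
K(f) = 20 (K(f) = 4*(1 + 4) = 4*5 = 20)
1/((115 + 38*(-2*1*1)) + K(105)) = 1/((115 + 38*(-2*1*1)) + 20) = 1/((115 + 38*(-2*1)) + 20) = 1/((115 + 38*(-2)) + 20) = 1/((115 - 76) + 20) = 1/(39 + 20) = 1/59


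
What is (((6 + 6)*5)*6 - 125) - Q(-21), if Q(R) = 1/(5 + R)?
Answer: 3761/16 ≈ 235.06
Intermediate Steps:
(((6 + 6)*5)*6 - 125) - Q(-21) = (((6 + 6)*5)*6 - 125) - 1/(5 - 21) = ((12*5)*6 - 125) - 1/(-16) = (60*6 - 125) - 1*(-1/16) = (360 - 125) + 1/16 = 235 + 1/16 = 3761/16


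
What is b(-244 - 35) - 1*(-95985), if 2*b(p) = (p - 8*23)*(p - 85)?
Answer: 180251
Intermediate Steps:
b(p) = (-184 + p)*(-85 + p)/2 (b(p) = ((p - 8*23)*(p - 85))/2 = ((p - 184)*(-85 + p))/2 = ((-184 + p)*(-85 + p))/2 = (-184 + p)*(-85 + p)/2)
b(-244 - 35) - 1*(-95985) = (7820 + (-244 - 35)**2/2 - 269*(-244 - 35)/2) - 1*(-95985) = (7820 + (1/2)*(-279)**2 - 269/2*(-279)) + 95985 = (7820 + (1/2)*77841 + 75051/2) + 95985 = (7820 + 77841/2 + 75051/2) + 95985 = 84266 + 95985 = 180251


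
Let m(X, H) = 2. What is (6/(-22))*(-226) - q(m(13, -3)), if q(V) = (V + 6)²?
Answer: -26/11 ≈ -2.3636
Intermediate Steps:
q(V) = (6 + V)²
(6/(-22))*(-226) - q(m(13, -3)) = (6/(-22))*(-226) - (6 + 2)² = (6*(-1/22))*(-226) - 1*8² = -3/11*(-226) - 1*64 = 678/11 - 64 = -26/11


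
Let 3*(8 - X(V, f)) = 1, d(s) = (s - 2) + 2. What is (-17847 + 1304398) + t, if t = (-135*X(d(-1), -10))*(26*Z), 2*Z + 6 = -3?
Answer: 1407646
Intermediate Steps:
Z = -9/2 (Z = -3 + (½)*(-3) = -3 - 3/2 = -9/2 ≈ -4.5000)
d(s) = s (d(s) = (-2 + s) + 2 = s)
X(V, f) = 23/3 (X(V, f) = 8 - ⅓*1 = 8 - ⅓ = 23/3)
t = 121095 (t = (-135*23/3)*(26*(-9/2)) = -1035*(-117) = 121095)
(-17847 + 1304398) + t = (-17847 + 1304398) + 121095 = 1286551 + 121095 = 1407646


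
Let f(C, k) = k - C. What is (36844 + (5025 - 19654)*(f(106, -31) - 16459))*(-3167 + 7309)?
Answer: 1005759313376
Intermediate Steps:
(36844 + (5025 - 19654)*(f(106, -31) - 16459))*(-3167 + 7309) = (36844 + (5025 - 19654)*((-31 - 1*106) - 16459))*(-3167 + 7309) = (36844 - 14629*((-31 - 106) - 16459))*4142 = (36844 - 14629*(-137 - 16459))*4142 = (36844 - 14629*(-16596))*4142 = (36844 + 242782884)*4142 = 242819728*4142 = 1005759313376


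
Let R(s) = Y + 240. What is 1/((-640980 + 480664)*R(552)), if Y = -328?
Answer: 1/14107808 ≈ 7.0883e-8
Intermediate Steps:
R(s) = -88 (R(s) = -328 + 240 = -88)
1/((-640980 + 480664)*R(552)) = 1/((-640980 + 480664)*(-88)) = -1/88/(-160316) = -1/160316*(-1/88) = 1/14107808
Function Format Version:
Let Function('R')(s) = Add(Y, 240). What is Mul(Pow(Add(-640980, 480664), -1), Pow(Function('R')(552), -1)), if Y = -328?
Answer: Rational(1, 14107808) ≈ 7.0883e-8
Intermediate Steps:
Function('R')(s) = -88 (Function('R')(s) = Add(-328, 240) = -88)
Mul(Pow(Add(-640980, 480664), -1), Pow(Function('R')(552), -1)) = Mul(Pow(Add(-640980, 480664), -1), Pow(-88, -1)) = Mul(Pow(-160316, -1), Rational(-1, 88)) = Mul(Rational(-1, 160316), Rational(-1, 88)) = Rational(1, 14107808)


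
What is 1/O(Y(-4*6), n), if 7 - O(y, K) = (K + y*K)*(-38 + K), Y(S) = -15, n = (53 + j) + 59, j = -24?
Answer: 1/61607 ≈ 1.6232e-5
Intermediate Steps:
n = 88 (n = (53 - 24) + 59 = 29 + 59 = 88)
O(y, K) = 7 - (-38 + K)*(K + K*y) (O(y, K) = 7 - (K + y*K)*(-38 + K) = 7 - (K + K*y)*(-38 + K) = 7 - (-38 + K)*(K + K*y))
1/O(Y(-4*6), n) = 1/(7 - 1*88**2 + 38*88 - 1*(-15)*88**2 + 38*88*(-15)) = 1/(7 - 1*7744 + 3344 - 1*(-15)*7744 - 50160) = 1/(7 - 7744 + 3344 + 116160 - 50160) = 1/61607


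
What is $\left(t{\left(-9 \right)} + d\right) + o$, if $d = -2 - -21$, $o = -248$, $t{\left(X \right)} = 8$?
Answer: $-221$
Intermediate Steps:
$d = 19$ ($d = -2 + 21 = 19$)
$\left(t{\left(-9 \right)} + d\right) + o = \left(8 + 19\right) - 248 = 27 - 248 = -221$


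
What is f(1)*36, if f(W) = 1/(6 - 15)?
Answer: -4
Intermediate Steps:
f(W) = -⅑ (f(W) = 1/(-9) = -⅑)
f(1)*36 = -⅑*36 = -4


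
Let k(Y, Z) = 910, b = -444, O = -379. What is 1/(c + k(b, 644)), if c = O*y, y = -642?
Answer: 1/244228 ≈ 4.0945e-6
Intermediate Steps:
c = 243318 (c = -379*(-642) = 243318)
1/(c + k(b, 644)) = 1/(243318 + 910) = 1/244228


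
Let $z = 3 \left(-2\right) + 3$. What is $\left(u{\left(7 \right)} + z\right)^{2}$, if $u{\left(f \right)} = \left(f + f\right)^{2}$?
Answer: $37249$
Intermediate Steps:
$z = -3$ ($z = -6 + 3 = -3$)
$u{\left(f \right)} = 4 f^{2}$ ($u{\left(f \right)} = \left(2 f\right)^{2} = 4 f^{2}$)
$\left(u{\left(7 \right)} + z\right)^{2} = \left(4 \cdot 7^{2} - 3\right)^{2} = \left(4 \cdot 49 - 3\right)^{2} = \left(196 - 3\right)^{2} = 193^{2} = 37249$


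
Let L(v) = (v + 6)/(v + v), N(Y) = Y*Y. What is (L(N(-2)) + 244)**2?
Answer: 962361/16 ≈ 60148.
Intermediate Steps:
N(Y) = Y**2
L(v) = (6 + v)/(2*v) (L(v) = (6 + v)/((2*v)) = (6 + v)*(1/(2*v)) = (6 + v)/(2*v))
(L(N(-2)) + 244)**2 = ((6 + (-2)**2)/(2*((-2)**2)) + 244)**2 = ((1/2)*(6 + 4)/4 + 244)**2 = ((1/2)*(1/4)*10 + 244)**2 = (5/4 + 244)**2 = (981/4)**2 = 962361/16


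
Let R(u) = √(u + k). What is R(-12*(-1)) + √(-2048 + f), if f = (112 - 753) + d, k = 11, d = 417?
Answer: √23 + 4*I*√142 ≈ 4.7958 + 47.666*I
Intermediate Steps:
f = -224 (f = (112 - 753) + 417 = -641 + 417 = -224)
R(u) = √(11 + u) (R(u) = √(u + 11) = √(11 + u))
R(-12*(-1)) + √(-2048 + f) = √(11 - 12*(-1)) + √(-2048 - 224) = √(11 + 12) + √(-2272) = √23 + 4*I*√142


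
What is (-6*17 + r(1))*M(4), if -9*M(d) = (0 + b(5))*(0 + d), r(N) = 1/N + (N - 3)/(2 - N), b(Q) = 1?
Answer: 412/9 ≈ 45.778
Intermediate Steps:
r(N) = 1/N + (-3 + N)/(2 - N)
M(d) = -d/9 (M(d) = -(0 + 1)*(0 + d)/9 = -d/9)
(-6*17 + r(1))*M(4) = (-6*17 + (-2 - 1*1² + 4*1)/(1*(-2 + 1)))*(-⅑*4) = (-102 + 1*(-2 - 1*1 + 4)/(-1))*(-4/9) = (-102 + 1*(-1)*(-2 - 1 + 4))*(-4/9) = (-102 + 1*(-1)*1)*(-4/9) = (-102 - 1)*(-4/9) = -103*(-4/9) = 412/9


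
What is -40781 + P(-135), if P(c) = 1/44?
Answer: -1794363/44 ≈ -40781.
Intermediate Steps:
P(c) = 1/44
-40781 + P(-135) = -40781 + 1/44 = -1794363/44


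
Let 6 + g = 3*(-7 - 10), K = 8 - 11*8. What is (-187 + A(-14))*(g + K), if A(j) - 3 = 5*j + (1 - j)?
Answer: 32743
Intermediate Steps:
K = -80 (K = 8 - 88 = -80)
A(j) = 4 + 4*j (A(j) = 3 + (5*j + (1 - j)) = 3 + (1 + 4*j) = 4 + 4*j)
g = -57 (g = -6 + 3*(-7 - 10) = -6 + 3*(-17) = -6 - 51 = -57)
(-187 + A(-14))*(g + K) = (-187 + (4 + 4*(-14)))*(-57 - 80) = (-187 + (4 - 56))*(-137) = (-187 - 52)*(-137) = -239*(-137) = 32743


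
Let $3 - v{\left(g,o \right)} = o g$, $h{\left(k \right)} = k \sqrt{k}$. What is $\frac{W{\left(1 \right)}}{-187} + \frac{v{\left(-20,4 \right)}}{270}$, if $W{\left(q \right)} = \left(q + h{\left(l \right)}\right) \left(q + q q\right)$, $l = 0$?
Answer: $\frac{14981}{50490} \approx 0.29671$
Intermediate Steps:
$h{\left(k \right)} = k^{\frac{3}{2}}$
$v{\left(g,o \right)} = 3 - g o$ ($v{\left(g,o \right)} = 3 - o g = 3 - g o$)
$W{\left(q \right)} = q \left(q + q^{2}\right)$ ($W{\left(q \right)} = \left(q + 0^{\frac{3}{2}}\right) \left(q + q q\right) = \left(q + 0\right) \left(q + q^{2}\right) = q \left(q + q^{2}\right)$)
$\frac{W{\left(1 \right)}}{-187} + \frac{v{\left(-20,4 \right)}}{270} = \frac{1^{2} \left(1 + 1\right)}{-187} + \frac{3 - \left(-20\right) 4}{270} = 1 \cdot 2 \left(- \frac{1}{187}\right) + \left(3 + 80\right) \frac{1}{270} = 2 \left(- \frac{1}{187}\right) + 83 \cdot \frac{1}{270} = - \frac{2}{187} + \frac{83}{270} = \frac{14981}{50490}$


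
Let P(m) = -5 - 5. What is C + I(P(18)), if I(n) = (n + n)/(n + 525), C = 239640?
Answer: 24682916/103 ≈ 2.3964e+5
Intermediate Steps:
P(m) = -10
I(n) = 2*n/(525 + n) (I(n) = (2*n)/(525 + n) = 2*n/(525 + n))
C + I(P(18)) = 239640 + 2*(-10)/(525 - 10) = 239640 + 2*(-10)/515 = 239640 + 2*(-10)*(1/515) = 239640 - 4/103 = 24682916/103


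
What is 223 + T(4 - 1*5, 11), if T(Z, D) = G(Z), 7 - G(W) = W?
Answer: 231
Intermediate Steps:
G(W) = 7 - W
T(Z, D) = 7 - Z
223 + T(4 - 1*5, 11) = 223 + (7 - (4 - 1*5)) = 223 + (7 - (4 - 5)) = 223 + (7 - 1*(-1)) = 223 + (7 + 1) = 223 + 8 = 231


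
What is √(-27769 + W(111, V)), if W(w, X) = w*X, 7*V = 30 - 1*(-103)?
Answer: 2*I*√6415 ≈ 160.19*I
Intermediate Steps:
V = 19 (V = (30 - 1*(-103))/7 = (30 + 103)/7 = (⅐)*133 = 19)
W(w, X) = X*w
√(-27769 + W(111, V)) = √(-27769 + 19*111) = √(-27769 + 2109) = √(-25660) = 2*I*√6415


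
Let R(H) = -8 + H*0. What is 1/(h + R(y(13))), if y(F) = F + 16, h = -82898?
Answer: -1/82906 ≈ -1.2062e-5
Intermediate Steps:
y(F) = 16 + F
R(H) = -8 (R(H) = -8 + 0 = -8)
1/(h + R(y(13))) = 1/(-82898 - 8) = 1/(-82906) = -1/82906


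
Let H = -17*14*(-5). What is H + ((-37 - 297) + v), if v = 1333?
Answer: 2189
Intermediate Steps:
H = 1190 (H = -238*(-5) = 1190)
H + ((-37 - 297) + v) = 1190 + ((-37 - 297) + 1333) = 1190 + (-334 + 1333) = 1190 + 999 = 2189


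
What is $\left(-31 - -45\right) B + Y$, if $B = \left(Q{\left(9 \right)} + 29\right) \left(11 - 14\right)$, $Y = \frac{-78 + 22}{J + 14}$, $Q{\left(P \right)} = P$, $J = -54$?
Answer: $- \frac{7973}{5} \approx -1594.6$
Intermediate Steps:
$Y = \frac{7}{5}$ ($Y = \frac{-78 + 22}{-54 + 14} = - \frac{56}{-40} = \left(-56\right) \left(- \frac{1}{40}\right) = \frac{7}{5} \approx 1.4$)
$B = -114$ ($B = \left(9 + 29\right) \left(11 - 14\right) = 38 \left(-3\right) = -114$)
$\left(-31 - -45\right) B + Y = \left(-31 - -45\right) \left(-114\right) + \frac{7}{5} = \left(-31 + 45\right) \left(-114\right) + \frac{7}{5} = 14 \left(-114\right) + \frac{7}{5} = -1596 + \frac{7}{5} = - \frac{7973}{5}$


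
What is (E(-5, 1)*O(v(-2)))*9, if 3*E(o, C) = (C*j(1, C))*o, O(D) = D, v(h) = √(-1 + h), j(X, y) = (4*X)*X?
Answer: -60*I*√3 ≈ -103.92*I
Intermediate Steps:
j(X, y) = 4*X²
E(o, C) = 4*C*o/3 (E(o, C) = ((C*(4*1²))*o)/3 = ((C*(4*1))*o)/3 = ((C*4)*o)/3 = ((4*C)*o)/3 = (4*C*o)/3 = 4*C*o/3)
(E(-5, 1)*O(v(-2)))*9 = (((4/3)*1*(-5))*√(-1 - 2))*9 = -20*I*√3/3*9 = -60*I*√3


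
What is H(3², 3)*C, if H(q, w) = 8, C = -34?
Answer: -272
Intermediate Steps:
H(3², 3)*C = 8*(-34) = -272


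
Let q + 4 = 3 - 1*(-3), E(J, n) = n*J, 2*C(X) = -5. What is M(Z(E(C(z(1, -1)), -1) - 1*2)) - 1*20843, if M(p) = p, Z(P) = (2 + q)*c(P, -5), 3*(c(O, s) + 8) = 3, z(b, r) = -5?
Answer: -20871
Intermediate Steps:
C(X) = -5/2 (C(X) = (½)*(-5) = -5/2)
E(J, n) = J*n
c(O, s) = -7 (c(O, s) = -8 + (⅓)*3 = -8 + 1 = -7)
q = 2 (q = -4 + (3 - 1*(-3)) = -4 + (3 + 3) = -4 + 6 = 2)
Z(P) = -28 (Z(P) = (2 + 2)*(-7) = 4*(-7) = -28)
M(Z(E(C(z(1, -1)), -1) - 1*2)) - 1*20843 = -28 - 1*20843 = -28 - 20843 = -20871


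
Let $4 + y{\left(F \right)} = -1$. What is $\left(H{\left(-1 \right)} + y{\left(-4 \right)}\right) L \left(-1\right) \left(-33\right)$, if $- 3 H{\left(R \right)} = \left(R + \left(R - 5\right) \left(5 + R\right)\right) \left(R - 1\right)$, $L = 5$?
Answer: $-3575$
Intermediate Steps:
$y{\left(F \right)} = -5$ ($y{\left(F \right)} = -4 - 1 = -5$)
$H{\left(R \right)} = - \frac{\left(-1 + R\right) \left(R + \left(-5 + R\right) \left(5 + R\right)\right)}{3}$ ($H{\left(R \right)} = - \frac{\left(R + \left(R - 5\right) \left(5 + R\right)\right) \left(R - 1\right)}{3} = - \frac{\left(R + \left(-5 + R\right) \left(5 + R\right)\right) \left(-1 + R\right)}{3} = - \frac{\left(-1 + R\right) \left(R + \left(-5 + R\right) \left(5 + R\right)\right)}{3}$)
$\left(H{\left(-1 \right)} + y{\left(-4 \right)}\right) L \left(-1\right) \left(-33\right) = \left(\left(- \frac{25}{3} - \frac{\left(-1\right)^{3}}{3} + \frac{26}{3} \left(-1\right)\right) - 5\right) 5 \left(-1\right) \left(-33\right) = \left(\left(- \frac{25}{3} - - \frac{1}{3} - \frac{26}{3}\right) - 5\right) 5 \left(-1\right) \left(-33\right) = \left(\left(- \frac{25}{3} + \frac{1}{3} - \frac{26}{3}\right) - 5\right) 5 \left(-1\right) \left(-33\right) = \left(- \frac{50}{3} - 5\right) 5 \left(-1\right) \left(-33\right) = \left(- \frac{65}{3}\right) 5 \left(-1\right) \left(-33\right) = \left(- \frac{325}{3}\right) \left(-1\right) \left(-33\right) = \frac{325}{3} \left(-33\right) = -3575$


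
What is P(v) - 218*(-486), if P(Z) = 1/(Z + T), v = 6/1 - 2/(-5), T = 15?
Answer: 11336441/107 ≈ 1.0595e+5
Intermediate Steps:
v = 32/5 (v = 6*1 - 2*(-1/5) = 6 + 2/5 = 32/5 ≈ 6.4000)
P(Z) = 1/(15 + Z) (P(Z) = 1/(Z + 15) = 1/(15 + Z))
P(v) - 218*(-486) = 1/(15 + 32/5) - 218*(-486) = 1/(107/5) + 105948 = 5/107 + 105948 = 11336441/107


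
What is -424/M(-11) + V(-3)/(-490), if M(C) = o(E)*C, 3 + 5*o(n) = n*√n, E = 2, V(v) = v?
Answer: -3116367/5390 - 4240*√2/11 ≈ -1123.3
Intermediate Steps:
o(n) = -⅗ + n^(3/2)/5 (o(n) = -⅗ + (n*√n)/5 = -⅗ + n^(3/2)/5)
M(C) = C*(-⅗ + 2*√2/5) (M(C) = (-⅗ + 2^(3/2)/5)*C = (-⅗ + (2*√2)/5)*C = (-⅗ + 2*√2/5)*C = C*(-⅗ + 2*√2/5))
-424/M(-11) + V(-3)/(-490) = -424*(-5/(11*(-3 + 2*√2))) - 3/(-490) = -424/(33/5 - 22*√2/5) - 3*(-1/490) = -424/(33/5 - 22*√2/5) + 3/490 = 3/490 - 424/(33/5 - 22*√2/5)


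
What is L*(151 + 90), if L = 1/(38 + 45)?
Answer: 241/83 ≈ 2.9036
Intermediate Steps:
L = 1/83 ≈ 0.012048
L*(151 + 90) = (151 + 90)/83 = (1/83)*241 = 241/83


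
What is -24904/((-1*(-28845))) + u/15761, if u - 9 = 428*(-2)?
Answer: -416943659/454626045 ≈ -0.91711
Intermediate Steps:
u = -847 (u = 9 + 428*(-2) = 9 - 856 = -847)
-24904/((-1*(-28845))) + u/15761 = -24904/((-1*(-28845))) - 847/15761 = -24904/28845 - 847*1/15761 = -24904*1/28845 - 847/15761 = -24904/28845 - 847/15761 = -416943659/454626045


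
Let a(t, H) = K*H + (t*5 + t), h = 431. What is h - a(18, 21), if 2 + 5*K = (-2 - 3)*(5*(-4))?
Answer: -443/5 ≈ -88.600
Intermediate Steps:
K = 98/5 (K = -2/5 + ((-2 - 3)*(5*(-4)))/5 = -2/5 + (-5*(-20))/5 = -2/5 + (1/5)*100 = -2/5 + 20 = 98/5 ≈ 19.600)
a(t, H) = 6*t + 98*H/5 (a(t, H) = 98*H/5 + (t*5 + t) = 98*H/5 + (5*t + t) = 98*H/5 + 6*t = 6*t + 98*H/5)
h - a(18, 21) = 431 - (6*18 + (98/5)*21) = 431 - (108 + 2058/5) = 431 - 1*2598/5 = 431 - 2598/5 = -443/5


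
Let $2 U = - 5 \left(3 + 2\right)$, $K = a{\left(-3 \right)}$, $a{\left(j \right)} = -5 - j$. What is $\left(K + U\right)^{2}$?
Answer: $\frac{841}{4} \approx 210.25$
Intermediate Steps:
$K = -2$ ($K = -5 - -3 = -5 + 3 = -2$)
$U = - \frac{25}{2}$ ($U = \frac{\left(-5\right) \left(3 + 2\right)}{2} = \frac{\left(-5\right) 5}{2} = \frac{1}{2} \left(-25\right) = - \frac{25}{2} \approx -12.5$)
$\left(K + U\right)^{2} = \left(-2 - \frac{25}{2}\right)^{2} = \left(- \frac{29}{2}\right)^{2} = \frac{841}{4}$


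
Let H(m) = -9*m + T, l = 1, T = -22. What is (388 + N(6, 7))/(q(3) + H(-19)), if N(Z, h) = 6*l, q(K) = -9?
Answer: 197/70 ≈ 2.8143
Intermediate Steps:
H(m) = -22 - 9*m (H(m) = -9*m - 22 = -22 - 9*m)
N(Z, h) = 6 (N(Z, h) = 6*1 = 6)
(388 + N(6, 7))/(q(3) + H(-19)) = (388 + 6)/(-9 + (-22 - 9*(-19))) = 394/(-9 + (-22 + 171)) = 394/(-9 + 149) = 394/140 = 394*(1/140) = 197/70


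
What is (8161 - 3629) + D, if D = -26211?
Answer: -21679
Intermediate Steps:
(8161 - 3629) + D = (8161 - 3629) - 26211 = 4532 - 26211 = -21679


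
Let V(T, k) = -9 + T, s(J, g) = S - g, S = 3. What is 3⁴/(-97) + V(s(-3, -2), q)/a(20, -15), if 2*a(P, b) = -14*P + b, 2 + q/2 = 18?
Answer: -23119/28615 ≈ -0.80793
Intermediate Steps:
q = 32 (q = -4 + 2*18 = -4 + 36 = 32)
a(P, b) = b/2 - 7*P (a(P, b) = (-14*P + b)/2 = (b - 14*P)/2 = b/2 - 7*P)
s(J, g) = 3 - g
3⁴/(-97) + V(s(-3, -2), q)/a(20, -15) = 3⁴/(-97) + (-9 + (3 - 1*(-2)))/((½)*(-15) - 7*20) = 81*(-1/97) + (-9 + (3 + 2))/(-15/2 - 140) = -81/97 + (-9 + 5)/(-295/2) = -81/97 - 4*(-2/295) = -81/97 + 8/295 = -23119/28615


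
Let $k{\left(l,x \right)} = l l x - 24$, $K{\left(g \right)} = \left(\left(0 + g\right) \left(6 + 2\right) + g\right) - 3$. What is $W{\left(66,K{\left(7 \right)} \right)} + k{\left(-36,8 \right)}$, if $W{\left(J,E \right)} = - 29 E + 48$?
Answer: $8652$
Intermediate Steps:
$K{\left(g \right)} = -3 + 9 g$ ($K{\left(g \right)} = \left(g 8 + g\right) - 3 = \left(8 g + g\right) - 3 = 9 g - 3 = -3 + 9 g$)
$k{\left(l,x \right)} = -24 + x l^{2}$ ($k{\left(l,x \right)} = l^{2} x - 24 = x l^{2} - 24 = -24 + x l^{2}$)
$W{\left(J,E \right)} = 48 - 29 E$
$W{\left(66,K{\left(7 \right)} \right)} + k{\left(-36,8 \right)} = \left(48 - 29 \left(-3 + 9 \cdot 7\right)\right) - \left(24 - 8 \left(-36\right)^{2}\right) = \left(48 - 29 \left(-3 + 63\right)\right) + \left(-24 + 8 \cdot 1296\right) = \left(48 - 1740\right) + \left(-24 + 10368\right) = \left(48 - 1740\right) + 10344 = -1692 + 10344 = 8652$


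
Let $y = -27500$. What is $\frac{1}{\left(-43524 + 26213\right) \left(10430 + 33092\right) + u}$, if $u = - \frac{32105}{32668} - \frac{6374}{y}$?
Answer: $- \frac{224592500}{169210087811800417} \approx -1.3273 \cdot 10^{-9}$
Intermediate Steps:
$u = - \frac{168665417}{224592500}$ ($u = - \frac{32105}{32668} - \frac{6374}{-27500} = \left(-32105\right) \frac{1}{32668} - - \frac{3187}{13750} = - \frac{32105}{32668} + \frac{3187}{13750} = - \frac{168665417}{224592500} \approx -0.75098$)
$\frac{1}{\left(-43524 + 26213\right) \left(10430 + 33092\right) + u} = \frac{1}{\left(-43524 + 26213\right) \left(10430 + 33092\right) - \frac{168665417}{224592500}} = \frac{1}{\left(-17311\right) 43522 - \frac{168665417}{224592500}} = \frac{1}{-753409342 - \frac{168665417}{224592500}} = \frac{1}{- \frac{169210087811800417}{224592500}} = - \frac{224592500}{169210087811800417}$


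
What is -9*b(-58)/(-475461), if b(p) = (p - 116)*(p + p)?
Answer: 20184/52829 ≈ 0.38206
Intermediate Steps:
b(p) = 2*p*(-116 + p) (b(p) = (-116 + p)*(2*p) = 2*p*(-116 + p))
-9*b(-58)/(-475461) = -18*(-58)*(-116 - 58)/(-475461) = -18*(-58)*(-174)*(-1/475461) = -9*20184*(-1/475461) = -181656*(-1/475461) = 20184/52829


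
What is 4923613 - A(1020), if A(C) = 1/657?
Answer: 3234813740/657 ≈ 4.9236e+6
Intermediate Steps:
A(C) = 1/657
4923613 - A(1020) = 4923613 - 1*1/657 = 4923613 - 1/657 = 3234813740/657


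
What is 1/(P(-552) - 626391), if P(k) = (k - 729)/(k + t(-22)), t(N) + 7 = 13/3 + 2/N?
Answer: -18307/11467297764 ≈ -1.5965e-6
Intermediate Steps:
t(N) = -8/3 + 2/N (t(N) = -7 + (13/3 + 2/N) = -8/3 + 2/N)
P(k) = (-729 + k)/(-91/33 + k) (P(k) = (k - 729)/(k + (-8/3 + 2/(-22))) = (-729 + k)/(k + (-8/3 + 2*(-1/22))) = (-729 + k)/(k + (-8/3 - 1/11)) = (-729 + k)/(k - 91/33) = (-729 + k)/(-91/33 + k))
1/(P(-552) - 626391) = 1/(33*(729 - 1*(-552))/(91 - 33*(-552)) - 626391) = 1/(33*(729 + 552)/(91 + 18216) - 626391) = 1/(33*1281/18307 - 626391) = 1/(33*(1/18307)*1281 - 626391) = 1/(42273/18307 - 626391) = 1/(-11467297764/18307) = -18307/11467297764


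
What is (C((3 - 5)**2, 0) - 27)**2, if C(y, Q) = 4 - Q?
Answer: 529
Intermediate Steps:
(C((3 - 5)**2, 0) - 27)**2 = ((4 - 1*0) - 27)**2 = ((4 + 0) - 27)**2 = (4 - 27)**2 = (-23)**2 = 529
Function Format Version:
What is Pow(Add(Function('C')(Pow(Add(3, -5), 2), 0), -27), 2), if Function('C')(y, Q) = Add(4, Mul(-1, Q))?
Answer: 529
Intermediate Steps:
Pow(Add(Function('C')(Pow(Add(3, -5), 2), 0), -27), 2) = Pow(Add(Add(4, Mul(-1, 0)), -27), 2) = Pow(Add(Add(4, 0), -27), 2) = Pow(Add(4, -27), 2) = Pow(-23, 2) = 529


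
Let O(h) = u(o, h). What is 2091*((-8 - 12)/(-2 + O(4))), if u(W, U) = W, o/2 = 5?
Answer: -10455/2 ≈ -5227.5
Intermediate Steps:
o = 10 (o = 2*5 = 10)
O(h) = 10
2091*((-8 - 12)/(-2 + O(4))) = 2091*((-8 - 12)/(-2 + 10)) = 2091*(-20/8) = 2091*(-20*⅛) = 2091*(-5/2) = -10455/2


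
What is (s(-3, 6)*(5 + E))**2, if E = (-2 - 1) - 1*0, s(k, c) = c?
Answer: 144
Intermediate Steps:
E = -3 (E = -3 + 0 = -3)
(s(-3, 6)*(5 + E))**2 = (6*(5 - 3))**2 = (6*2)**2 = 12**2 = 144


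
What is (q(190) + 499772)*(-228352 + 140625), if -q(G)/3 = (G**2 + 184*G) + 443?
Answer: -25025267201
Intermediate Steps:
q(G) = -1329 - 552*G - 3*G**2 (q(G) = -3*((G**2 + 184*G) + 443) = -3*(443 + G**2 + 184*G) = -1329 - 552*G - 3*G**2)
(q(190) + 499772)*(-228352 + 140625) = ((-1329 - 552*190 - 3*190**2) + 499772)*(-228352 + 140625) = ((-1329 - 104880 - 3*36100) + 499772)*(-87727) = ((-1329 - 104880 - 108300) + 499772)*(-87727) = (-214509 + 499772)*(-87727) = 285263*(-87727) = -25025267201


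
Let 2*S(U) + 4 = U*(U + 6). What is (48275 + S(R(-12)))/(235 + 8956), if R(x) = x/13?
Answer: 8157741/1553279 ≈ 5.2519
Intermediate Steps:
R(x) = x/13 (R(x) = x*(1/13) = x/13)
S(U) = -2 + U*(6 + U)/2 (S(U) = -2 + (U*(U + 6))/2 = -2 + (U*(6 + U))/2 = -2 + U*(6 + U)/2)
(48275 + S(R(-12)))/(235 + 8956) = (48275 + (-2 + ((1/13)*(-12))²/2 + 3*((1/13)*(-12))))/(235 + 8956) = (48275 + (-2 + (-12/13)²/2 + 3*(-12/13)))/9191 = (48275 + (-2 + (½)*(144/169) - 36/13))*(1/9191) = (48275 + (-2 + 72/169 - 36/13))*(1/9191) = (48275 - 734/169)*(1/9191) = (8157741/169)*(1/9191) = 8157741/1553279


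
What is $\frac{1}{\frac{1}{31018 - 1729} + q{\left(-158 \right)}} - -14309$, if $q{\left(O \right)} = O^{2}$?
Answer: $\frac{10462320101762}{731170597} \approx 14309.0$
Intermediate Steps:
$\frac{1}{\frac{1}{31018 - 1729} + q{\left(-158 \right)}} - -14309 = \frac{1}{\frac{1}{31018 - 1729} + \left(-158\right)^{2}} - -14309 = \frac{1}{\frac{1}{29289} + 24964} + 14309 = \frac{1}{\frac{731170597}{29289}} + 14309 = \frac{29289}{731170597} + 14309 = \frac{10462320101762}{731170597}$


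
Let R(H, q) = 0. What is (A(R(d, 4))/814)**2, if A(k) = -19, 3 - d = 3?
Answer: 361/662596 ≈ 0.00054483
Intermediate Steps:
d = 0 (d = 3 - 1*3 = 3 - 3 = 0)
(A(R(d, 4))/814)**2 = (-19/814)**2 = 361/662596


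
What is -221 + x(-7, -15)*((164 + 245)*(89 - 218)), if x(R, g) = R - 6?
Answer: 685672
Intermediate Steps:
x(R, g) = -6 + R
-221 + x(-7, -15)*((164 + 245)*(89 - 218)) = -221 + (-6 - 7)*((164 + 245)*(89 - 218)) = -221 - 5317*(-129) = -221 - 13*(-52761) = -221 + 685893 = 685672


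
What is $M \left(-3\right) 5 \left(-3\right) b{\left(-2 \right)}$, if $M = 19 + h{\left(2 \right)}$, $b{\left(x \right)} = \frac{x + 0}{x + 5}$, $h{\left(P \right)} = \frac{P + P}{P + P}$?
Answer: $-600$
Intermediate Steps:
$h{\left(P \right)} = 1$ ($h{\left(P \right)} = \frac{2 P}{2 P} = 2 P \frac{1}{2 P} = 1$)
$b{\left(x \right)} = \frac{x}{5 + x}$
$M = 20$ ($M = 19 + 1 = 20$)
$M \left(-3\right) 5 \left(-3\right) b{\left(-2 \right)} = 20 \left(-3\right) 5 \left(-3\right) \left(- \frac{2}{5 - 2}\right) = 20 \left(-15\right) \left(-3\right) \left(- \frac{2}{3}\right) = 20 \cdot 45 \left(\left(-2\right) \frac{1}{3}\right) = 20 \cdot 45 \left(- \frac{2}{3}\right) = 20 \left(-30\right) = -600$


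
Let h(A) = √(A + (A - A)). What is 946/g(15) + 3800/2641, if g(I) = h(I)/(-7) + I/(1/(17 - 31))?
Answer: -61393084/20024201 + 6622*√15/2160885 ≈ -3.0541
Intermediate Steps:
h(A) = √A (h(A) = √(A + 0) = √A)
g(I) = -14*I - √I/7 (g(I) = √I/(-7) + I/(1/(17 - 31)) = √I*(-⅐) + I/(1/(-14)) = -√I/7 + I/(-1/14) = -√I/7 + I*(-14) = -√I/7 - 14*I = -14*I - √I/7)
946/g(15) + 3800/2641 = 946/(-14*15 - √15/7) + 3800/2641 = 946/(-210 - √15/7) + 3800*(1/2641) = 946/(-210 - √15/7) + 200/139 = 200/139 + 946/(-210 - √15/7)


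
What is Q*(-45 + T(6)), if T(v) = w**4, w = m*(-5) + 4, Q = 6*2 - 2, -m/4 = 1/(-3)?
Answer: 4510/81 ≈ 55.679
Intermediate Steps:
m = 4/3 (m = -4/(-3) = -4*(-1/3) = 4/3 ≈ 1.3333)
Q = 10 (Q = 12 - 2 = 10)
w = -8/3 (w = (4/3)*(-5) + 4 = -20/3 + 4 = -8/3 ≈ -2.6667)
T(v) = 4096/81 (T(v) = (-8/3)**4 = 4096/81)
Q*(-45 + T(6)) = 10*(-45 + 4096/81) = 10*(451/81) = 4510/81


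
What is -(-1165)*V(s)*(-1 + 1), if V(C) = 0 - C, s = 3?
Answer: 0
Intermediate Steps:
V(C) = -C
-(-1165)*V(s)*(-1 + 1) = -(-1165)*(-1*3)*(-1 + 1) = -(-1165)*(-3*0) = -(-1165)*0 = -1*0 = 0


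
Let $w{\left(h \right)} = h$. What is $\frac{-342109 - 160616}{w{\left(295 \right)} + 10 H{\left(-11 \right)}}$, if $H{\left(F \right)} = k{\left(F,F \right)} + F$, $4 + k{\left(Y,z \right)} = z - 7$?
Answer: $\frac{100545}{7} \approx 14364.0$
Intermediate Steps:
$k{\left(Y,z \right)} = -11 + z$ ($k{\left(Y,z \right)} = -4 + \left(z - 7\right) = -4 + \left(-7 + z\right) = -11 + z$)
$H{\left(F \right)} = -11 + 2 F$ ($H{\left(F \right)} = \left(-11 + F\right) + F = -11 + 2 F$)
$\frac{-342109 - 160616}{w{\left(295 \right)} + 10 H{\left(-11 \right)}} = \frac{-342109 - 160616}{295 + 10 \left(-11 + 2 \left(-11\right)\right)} = - \frac{502725}{295 + 10 \left(-11 - 22\right)} = - \frac{502725}{295 + 10 \left(-33\right)} = - \frac{502725}{295 - 330} = - \frac{502725}{-35} = \left(-502725\right) \left(- \frac{1}{35}\right) = \frac{100545}{7}$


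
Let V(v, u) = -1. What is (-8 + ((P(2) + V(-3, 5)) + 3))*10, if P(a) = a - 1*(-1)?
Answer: -30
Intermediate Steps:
P(a) = 1 + a (P(a) = a + 1 = 1 + a)
(-8 + ((P(2) + V(-3, 5)) + 3))*10 = (-8 + (((1 + 2) - 1) + 3))*10 = (-8 + ((3 - 1) + 3))*10 = (-8 + (2 + 3))*10 = (-8 + 5)*10 = -3*10 = -30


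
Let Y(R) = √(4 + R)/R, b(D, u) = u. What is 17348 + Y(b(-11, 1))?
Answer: 17348 + √5 ≈ 17350.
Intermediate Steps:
Y(R) = √(4 + R)/R
17348 + Y(b(-11, 1)) = 17348 + √(4 + 1)/1 = 17348 + 1*√5 = 17348 + √5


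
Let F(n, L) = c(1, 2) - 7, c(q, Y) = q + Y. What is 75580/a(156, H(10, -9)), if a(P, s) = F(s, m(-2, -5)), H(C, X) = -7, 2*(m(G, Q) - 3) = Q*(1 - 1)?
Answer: -18895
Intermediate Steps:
c(q, Y) = Y + q
m(G, Q) = 3 (m(G, Q) = 3 + (Q*(1 - 1))/2 = 3 + (Q*0)/2 = 3 + (½)*0 = 3 + 0 = 3)
F(n, L) = -4 (F(n, L) = (2 + 1) - 7 = 3 - 7 = -4)
a(P, s) = -4
75580/a(156, H(10, -9)) = 75580/(-4) = 75580*(-¼) = -18895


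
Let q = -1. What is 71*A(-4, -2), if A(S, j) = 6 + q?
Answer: 355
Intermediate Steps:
A(S, j) = 5 (A(S, j) = 6 - 1 = 5)
71*A(-4, -2) = 71*5 = 355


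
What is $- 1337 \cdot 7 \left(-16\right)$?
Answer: $149744$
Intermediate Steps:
$- 1337 \cdot 7 \left(-16\right) = \left(-1337\right) \left(-112\right) = 149744$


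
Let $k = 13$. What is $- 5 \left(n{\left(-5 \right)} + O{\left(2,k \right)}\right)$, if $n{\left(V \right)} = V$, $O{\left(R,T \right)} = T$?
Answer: $-40$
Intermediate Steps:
$- 5 \left(n{\left(-5 \right)} + O{\left(2,k \right)}\right) = - 5 \left(-5 + 13\right) = \left(-5\right) 8 = -40$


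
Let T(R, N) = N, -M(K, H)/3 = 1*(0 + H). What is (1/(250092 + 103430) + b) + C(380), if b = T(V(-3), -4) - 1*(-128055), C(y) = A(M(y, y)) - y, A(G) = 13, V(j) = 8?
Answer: 45139103049/353522 ≈ 1.2768e+5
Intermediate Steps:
M(K, H) = -3*H (M(K, H) = -3*(0 + H) = -3*H)
C(y) = 13 - y
b = 128051 (b = -4 - 1*(-128055) = -4 + 128055 = 128051)
(1/(250092 + 103430) + b) + C(380) = (1/(250092 + 103430) + 128051) + (13 - 1*380) = (1/353522 + 128051) + (13 - 380) = (1/353522 + 128051) - 367 = 45268845623/353522 - 367 = 45139103049/353522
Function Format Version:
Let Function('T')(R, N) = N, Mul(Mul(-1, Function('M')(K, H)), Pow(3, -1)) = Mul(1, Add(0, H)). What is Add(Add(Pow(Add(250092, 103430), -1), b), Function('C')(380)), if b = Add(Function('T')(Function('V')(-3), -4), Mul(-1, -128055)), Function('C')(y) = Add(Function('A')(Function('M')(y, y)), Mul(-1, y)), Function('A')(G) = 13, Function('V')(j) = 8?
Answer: Rational(45139103049, 353522) ≈ 1.2768e+5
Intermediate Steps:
Function('M')(K, H) = Mul(-3, H) (Function('M')(K, H) = Mul(-3, Mul(1, Add(0, H))) = Mul(-3, Mul(1, H)) = Mul(-3, H))
Function('C')(y) = Add(13, Mul(-1, y))
b = 128051 (b = Add(-4, Mul(-1, -128055)) = Add(-4, 128055) = 128051)
Add(Add(Pow(Add(250092, 103430), -1), b), Function('C')(380)) = Add(Add(Pow(Add(250092, 103430), -1), 128051), Add(13, Mul(-1, 380))) = Add(Add(Pow(353522, -1), 128051), Add(13, -380)) = Add(Add(Rational(1, 353522), 128051), -367) = Add(Rational(45268845623, 353522), -367) = Rational(45139103049, 353522)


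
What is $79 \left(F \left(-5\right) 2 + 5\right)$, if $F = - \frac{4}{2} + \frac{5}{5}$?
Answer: $1185$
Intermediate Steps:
$F = -1$ ($F = \left(-4\right) \frac{1}{2} + 5 \cdot \frac{1}{5} = -2 + 1 = -1$)
$79 \left(F \left(-5\right) 2 + 5\right) = 79 \left(\left(-1\right) \left(-5\right) 2 + 5\right) = 79 \left(5 \cdot 2 + 5\right) = 79 \left(10 + 5\right) = 79 \cdot 15 = 1185$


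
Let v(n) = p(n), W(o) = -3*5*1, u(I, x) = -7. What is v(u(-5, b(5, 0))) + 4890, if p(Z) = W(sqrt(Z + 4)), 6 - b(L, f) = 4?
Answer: 4875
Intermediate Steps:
b(L, f) = 2 (b(L, f) = 6 - 1*4 = 6 - 4 = 2)
W(o) = -15 (W(o) = -15*1 = -15)
p(Z) = -15
v(n) = -15
v(u(-5, b(5, 0))) + 4890 = -15 + 4890 = 4875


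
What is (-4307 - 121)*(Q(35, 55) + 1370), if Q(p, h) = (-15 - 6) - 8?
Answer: -5937948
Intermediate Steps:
Q(p, h) = -29 (Q(p, h) = -21 - 8 = -29)
(-4307 - 121)*(Q(35, 55) + 1370) = (-4307 - 121)*(-29 + 1370) = -4428*1341 = -5937948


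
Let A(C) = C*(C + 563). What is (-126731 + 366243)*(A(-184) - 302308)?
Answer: -89109002528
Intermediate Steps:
A(C) = C*(563 + C)
(-126731 + 366243)*(A(-184) - 302308) = (-126731 + 366243)*(-184*(563 - 184) - 302308) = 239512*(-184*379 - 302308) = 239512*(-69736 - 302308) = 239512*(-372044) = -89109002528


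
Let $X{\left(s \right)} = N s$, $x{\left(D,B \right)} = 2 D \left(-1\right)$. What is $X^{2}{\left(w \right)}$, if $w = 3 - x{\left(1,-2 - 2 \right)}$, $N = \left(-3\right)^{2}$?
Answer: $2025$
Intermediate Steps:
$N = 9$
$x{\left(D,B \right)} = - 2 D$
$w = 5$ ($w = 3 - \left(-2\right) 1 = 3 - -2 = 3 + 2 = 5$)
$X{\left(s \right)} = 9 s$
$X^{2}{\left(w \right)} = \left(9 \cdot 5\right)^{2} = 45^{2} = 2025$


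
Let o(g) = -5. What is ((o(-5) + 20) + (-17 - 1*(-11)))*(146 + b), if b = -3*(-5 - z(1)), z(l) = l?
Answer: 1476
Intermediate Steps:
b = 18 (b = -3*(-5 - 1*1) = -3*(-5 - 1) = -3*(-6) = 18)
((o(-5) + 20) + (-17 - 1*(-11)))*(146 + b) = ((-5 + 20) + (-17 - 1*(-11)))*(146 + 18) = (15 + (-17 + 11))*164 = (15 - 6)*164 = 9*164 = 1476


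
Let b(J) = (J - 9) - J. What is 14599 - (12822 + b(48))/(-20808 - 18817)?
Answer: 578498188/39625 ≈ 14599.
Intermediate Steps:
b(J) = -9 (b(J) = (-9 + J) - J = -9)
14599 - (12822 + b(48))/(-20808 - 18817) = 14599 - (12822 - 9)/(-20808 - 18817) = 14599 - 12813/(-39625) = 14599 - 12813*(-1)/39625 = 14599 - 1*(-12813/39625) = 14599 + 12813/39625 = 578498188/39625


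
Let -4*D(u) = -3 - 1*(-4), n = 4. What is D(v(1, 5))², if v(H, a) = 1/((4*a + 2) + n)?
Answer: 1/16 ≈ 0.062500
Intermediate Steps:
v(H, a) = 1/(6 + 4*a) (v(H, a) = 1/((4*a + 2) + 4) = 1/((2 + 4*a) + 4) = 1/(6 + 4*a))
D(u) = -¼ (D(u) = -(-3 - 1*(-4))/4 = -(-3 + 4)/4 = -¼*1 = -¼)
D(v(1, 5))² = (-¼)² = 1/16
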